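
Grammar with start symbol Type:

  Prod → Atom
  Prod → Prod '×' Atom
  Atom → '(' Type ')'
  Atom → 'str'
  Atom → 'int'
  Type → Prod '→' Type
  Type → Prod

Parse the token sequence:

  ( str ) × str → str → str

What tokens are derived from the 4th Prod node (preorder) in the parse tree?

str

[Type [Prod [Prod [Atom ( [Type [Prod [Atom str]]] )]] × [Atom str]] → [Type [Prod [Atom str]] → [Type [Prod [Atom str]]]]]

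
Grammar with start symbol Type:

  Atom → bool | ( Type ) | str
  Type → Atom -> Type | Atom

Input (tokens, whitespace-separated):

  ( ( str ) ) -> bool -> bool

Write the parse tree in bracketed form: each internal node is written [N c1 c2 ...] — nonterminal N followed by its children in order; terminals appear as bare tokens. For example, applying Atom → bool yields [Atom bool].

Type
Atom -> Type
( Type ) -> Type
( Atom ) -> Type
( ( Type ) ) -> Type
( ( Atom ) ) -> Type
( ( str ) ) -> Type
( ( str ) ) -> Atom -> Type
( ( str ) ) -> bool -> Type
( ( str ) ) -> bool -> Atom
( ( str ) ) -> bool -> bool

[Type [Atom ( [Type [Atom ( [Type [Atom str]] )]] )] -> [Type [Atom bool] -> [Type [Atom bool]]]]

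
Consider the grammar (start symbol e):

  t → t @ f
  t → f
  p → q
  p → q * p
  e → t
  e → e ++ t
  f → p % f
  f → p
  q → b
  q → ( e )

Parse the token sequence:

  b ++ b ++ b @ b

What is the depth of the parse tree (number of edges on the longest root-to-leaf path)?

7

[e [e [e [t [f [p [q b]]]]] ++ [t [f [p [q b]]]]] ++ [t [t [f [p [q b]]]] @ [f [p [q b]]]]]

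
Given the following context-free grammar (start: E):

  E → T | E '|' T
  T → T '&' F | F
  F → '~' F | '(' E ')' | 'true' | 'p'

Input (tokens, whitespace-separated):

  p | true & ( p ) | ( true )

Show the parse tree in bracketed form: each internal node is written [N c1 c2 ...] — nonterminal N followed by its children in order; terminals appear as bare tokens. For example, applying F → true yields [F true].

[E [E [E [T [F p]]] | [T [T [F true]] & [F ( [E [T [F p]]] )]]] | [T [F ( [E [T [F true]]] )]]]

E
E | T
E | T | T
T | T | T
F | T | T
p | T | T
p | T & F | T
p | F & F | T
p | true & F | T
p | true & ( E ) | T
p | true & ( T ) | T
p | true & ( F ) | T
p | true & ( p ) | T
p | true & ( p ) | F
p | true & ( p ) | ( E )
p | true & ( p ) | ( T )
p | true & ( p ) | ( F )
p | true & ( p ) | ( true )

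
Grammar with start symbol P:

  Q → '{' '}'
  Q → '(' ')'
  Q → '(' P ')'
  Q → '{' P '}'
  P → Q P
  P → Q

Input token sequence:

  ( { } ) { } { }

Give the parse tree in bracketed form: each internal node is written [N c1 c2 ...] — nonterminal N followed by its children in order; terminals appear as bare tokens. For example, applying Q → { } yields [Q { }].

[P [Q ( [P [Q { }]] )] [P [Q { }] [P [Q { }]]]]

P
Q P
( P ) P
( Q ) P
( { } ) P
( { } ) Q P
( { } ) { } P
( { } ) { } Q
( { } ) { } { }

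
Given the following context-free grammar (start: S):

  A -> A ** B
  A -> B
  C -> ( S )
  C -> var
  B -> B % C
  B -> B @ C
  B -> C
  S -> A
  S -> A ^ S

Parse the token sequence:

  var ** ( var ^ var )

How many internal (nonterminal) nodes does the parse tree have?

15

[S [A [A [B [C var]]] ** [B [C ( [S [A [B [C var]]] ^ [S [A [B [C var]]]]] )]]]]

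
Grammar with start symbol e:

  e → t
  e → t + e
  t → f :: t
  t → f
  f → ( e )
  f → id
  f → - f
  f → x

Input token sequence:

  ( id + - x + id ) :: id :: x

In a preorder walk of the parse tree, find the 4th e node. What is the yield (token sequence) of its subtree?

id

[e [t [f ( [e [t [f id]] + [e [t [f - [f x]]] + [e [t [f id]]]]] )] :: [t [f id] :: [t [f x]]]]]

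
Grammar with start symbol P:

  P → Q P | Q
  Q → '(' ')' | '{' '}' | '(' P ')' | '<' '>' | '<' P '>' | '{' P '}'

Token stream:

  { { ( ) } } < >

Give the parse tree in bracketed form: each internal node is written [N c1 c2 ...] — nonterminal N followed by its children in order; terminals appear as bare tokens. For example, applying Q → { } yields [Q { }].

P
Q P
{ P } P
{ Q } P
{ { P } } P
{ { Q } } P
{ { ( ) } } P
{ { ( ) } } Q
{ { ( ) } } < >

[P [Q { [P [Q { [P [Q ( )]] }]] }] [P [Q < >]]]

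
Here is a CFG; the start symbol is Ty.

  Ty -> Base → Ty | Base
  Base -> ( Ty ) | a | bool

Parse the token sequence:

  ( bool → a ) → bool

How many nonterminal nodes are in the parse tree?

[Ty [Base ( [Ty [Base bool] → [Ty [Base a]]] )] → [Ty [Base bool]]]

8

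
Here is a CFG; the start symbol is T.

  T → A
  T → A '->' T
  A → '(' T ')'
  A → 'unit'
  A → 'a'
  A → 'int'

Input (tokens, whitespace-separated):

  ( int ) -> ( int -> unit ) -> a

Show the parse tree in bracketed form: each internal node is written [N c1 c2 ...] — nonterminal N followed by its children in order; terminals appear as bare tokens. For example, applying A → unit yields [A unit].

[T [A ( [T [A int]] )] -> [T [A ( [T [A int] -> [T [A unit]]] )] -> [T [A a]]]]

T
A -> T
( T ) -> T
( A ) -> T
( int ) -> T
( int ) -> A -> T
( int ) -> ( T ) -> T
( int ) -> ( A -> T ) -> T
( int ) -> ( int -> T ) -> T
( int ) -> ( int -> A ) -> T
( int ) -> ( int -> unit ) -> T
( int ) -> ( int -> unit ) -> A
( int ) -> ( int -> unit ) -> a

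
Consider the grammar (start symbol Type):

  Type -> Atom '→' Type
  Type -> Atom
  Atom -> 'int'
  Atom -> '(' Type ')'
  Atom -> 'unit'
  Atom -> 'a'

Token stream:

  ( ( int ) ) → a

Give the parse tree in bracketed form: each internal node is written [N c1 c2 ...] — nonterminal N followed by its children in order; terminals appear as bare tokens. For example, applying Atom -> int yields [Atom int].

Type
Atom → Type
( Type ) → Type
( Atom ) → Type
( ( Type ) ) → Type
( ( Atom ) ) → Type
( ( int ) ) → Type
( ( int ) ) → Atom
( ( int ) ) → a

[Type [Atom ( [Type [Atom ( [Type [Atom int]] )]] )] → [Type [Atom a]]]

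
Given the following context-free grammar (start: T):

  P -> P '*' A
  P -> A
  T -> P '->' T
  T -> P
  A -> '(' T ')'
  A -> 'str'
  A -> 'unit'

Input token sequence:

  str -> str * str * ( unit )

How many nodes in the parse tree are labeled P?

5

[T [P [A str]] -> [T [P [P [P [A str]] * [A str]] * [A ( [T [P [A unit]]] )]]]]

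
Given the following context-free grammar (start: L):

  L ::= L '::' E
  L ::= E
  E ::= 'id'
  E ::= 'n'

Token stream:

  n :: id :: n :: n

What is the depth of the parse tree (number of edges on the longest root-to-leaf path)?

5

[L [L [L [L [E n]] :: [E id]] :: [E n]] :: [E n]]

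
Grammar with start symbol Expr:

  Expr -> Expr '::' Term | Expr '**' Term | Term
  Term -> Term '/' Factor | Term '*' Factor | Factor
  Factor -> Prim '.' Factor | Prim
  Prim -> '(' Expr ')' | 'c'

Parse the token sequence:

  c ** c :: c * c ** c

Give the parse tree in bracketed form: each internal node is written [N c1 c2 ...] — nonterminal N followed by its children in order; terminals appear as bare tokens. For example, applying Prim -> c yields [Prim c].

Expr
Expr ** Term
Expr :: Term ** Term
Expr ** Term :: Term ** Term
Term ** Term :: Term ** Term
Factor ** Term :: Term ** Term
Prim ** Term :: Term ** Term
c ** Term :: Term ** Term
c ** Factor :: Term ** Term
c ** Prim :: Term ** Term
c ** c :: Term ** Term
c ** c :: Term * Factor ** Term
c ** c :: Factor * Factor ** Term
c ** c :: Prim * Factor ** Term
c ** c :: c * Factor ** Term
c ** c :: c * Prim ** Term
c ** c :: c * c ** Term
c ** c :: c * c ** Factor
c ** c :: c * c ** Prim
c ** c :: c * c ** c

[Expr [Expr [Expr [Expr [Term [Factor [Prim c]]]] ** [Term [Factor [Prim c]]]] :: [Term [Term [Factor [Prim c]]] * [Factor [Prim c]]]] ** [Term [Factor [Prim c]]]]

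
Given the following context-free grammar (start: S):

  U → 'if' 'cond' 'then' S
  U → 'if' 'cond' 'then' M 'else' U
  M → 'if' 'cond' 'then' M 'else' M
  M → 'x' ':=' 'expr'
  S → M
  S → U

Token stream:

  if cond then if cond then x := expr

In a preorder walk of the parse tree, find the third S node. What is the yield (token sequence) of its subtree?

x := expr

[S [U if cond then [S [U if cond then [S [M x := expr]]]]]]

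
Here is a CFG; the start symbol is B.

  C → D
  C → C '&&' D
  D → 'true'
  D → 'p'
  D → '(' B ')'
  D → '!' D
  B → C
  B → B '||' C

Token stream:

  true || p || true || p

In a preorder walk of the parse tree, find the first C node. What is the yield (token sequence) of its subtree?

true

[B [B [B [B [C [D true]]] || [C [D p]]] || [C [D true]]] || [C [D p]]]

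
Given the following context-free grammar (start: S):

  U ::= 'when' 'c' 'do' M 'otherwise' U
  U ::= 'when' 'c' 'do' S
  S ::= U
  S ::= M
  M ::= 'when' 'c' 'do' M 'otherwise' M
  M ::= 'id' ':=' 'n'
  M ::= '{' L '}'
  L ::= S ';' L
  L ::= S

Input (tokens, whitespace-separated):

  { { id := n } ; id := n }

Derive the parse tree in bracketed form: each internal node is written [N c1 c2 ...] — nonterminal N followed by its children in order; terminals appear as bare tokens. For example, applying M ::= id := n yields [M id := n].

[S [M { [L [S [M { [L [S [M id := n]]] }]] ; [L [S [M id := n]]]] }]]

S
M
{ L }
{ S ; L }
{ M ; L }
{ { L } ; L }
{ { S } ; L }
{ { M } ; L }
{ { id := n } ; L }
{ { id := n } ; S }
{ { id := n } ; M }
{ { id := n } ; id := n }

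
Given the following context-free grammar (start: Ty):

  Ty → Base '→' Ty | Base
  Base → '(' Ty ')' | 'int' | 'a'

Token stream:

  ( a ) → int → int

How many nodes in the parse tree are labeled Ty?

[Ty [Base ( [Ty [Base a]] )] → [Ty [Base int] → [Ty [Base int]]]]

4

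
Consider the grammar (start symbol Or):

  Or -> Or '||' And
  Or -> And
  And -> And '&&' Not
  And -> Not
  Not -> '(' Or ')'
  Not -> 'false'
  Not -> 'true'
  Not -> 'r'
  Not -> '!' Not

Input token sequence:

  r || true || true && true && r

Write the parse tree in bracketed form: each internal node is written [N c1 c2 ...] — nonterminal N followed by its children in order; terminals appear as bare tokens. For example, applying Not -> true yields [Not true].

Or
Or || And
Or || And || And
And || And || And
Not || And || And
r || And || And
r || Not || And
r || true || And
r || true || And && Not
r || true || And && Not && Not
r || true || Not && Not && Not
r || true || true && Not && Not
r || true || true && true && Not
r || true || true && true && r

[Or [Or [Or [And [Not r]]] || [And [Not true]]] || [And [And [And [Not true]] && [Not true]] && [Not r]]]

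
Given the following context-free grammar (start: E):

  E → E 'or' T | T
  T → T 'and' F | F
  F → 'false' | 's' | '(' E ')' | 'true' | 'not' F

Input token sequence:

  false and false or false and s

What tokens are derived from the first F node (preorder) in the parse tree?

[E [E [T [T [F false]] and [F false]]] or [T [T [F false]] and [F s]]]

false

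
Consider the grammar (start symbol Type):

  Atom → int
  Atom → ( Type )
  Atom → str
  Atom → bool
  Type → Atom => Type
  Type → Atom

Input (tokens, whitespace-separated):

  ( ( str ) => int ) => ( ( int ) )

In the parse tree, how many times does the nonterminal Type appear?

7

[Type [Atom ( [Type [Atom ( [Type [Atom str]] )] => [Type [Atom int]]] )] => [Type [Atom ( [Type [Atom ( [Type [Atom int]] )]] )]]]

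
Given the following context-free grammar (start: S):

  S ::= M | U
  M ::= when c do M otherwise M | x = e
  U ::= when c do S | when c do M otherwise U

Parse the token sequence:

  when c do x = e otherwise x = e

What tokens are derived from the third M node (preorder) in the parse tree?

x = e

[S [M when c do [M x = e] otherwise [M x = e]]]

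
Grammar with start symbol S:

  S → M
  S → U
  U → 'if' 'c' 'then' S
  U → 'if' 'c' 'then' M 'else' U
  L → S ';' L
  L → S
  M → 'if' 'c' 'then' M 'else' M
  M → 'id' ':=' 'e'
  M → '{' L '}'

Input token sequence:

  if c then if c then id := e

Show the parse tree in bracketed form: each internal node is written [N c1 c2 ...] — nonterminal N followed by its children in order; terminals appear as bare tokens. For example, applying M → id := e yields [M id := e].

S
U
if c then S
if c then U
if c then if c then S
if c then if c then M
if c then if c then id := e

[S [U if c then [S [U if c then [S [M id := e]]]]]]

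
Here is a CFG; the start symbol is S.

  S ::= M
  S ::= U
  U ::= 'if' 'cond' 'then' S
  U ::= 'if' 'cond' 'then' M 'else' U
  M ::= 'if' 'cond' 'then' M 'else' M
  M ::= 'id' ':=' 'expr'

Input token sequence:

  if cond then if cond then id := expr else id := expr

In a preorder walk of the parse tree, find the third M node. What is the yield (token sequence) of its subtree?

id := expr

[S [U if cond then [S [M if cond then [M id := expr] else [M id := expr]]]]]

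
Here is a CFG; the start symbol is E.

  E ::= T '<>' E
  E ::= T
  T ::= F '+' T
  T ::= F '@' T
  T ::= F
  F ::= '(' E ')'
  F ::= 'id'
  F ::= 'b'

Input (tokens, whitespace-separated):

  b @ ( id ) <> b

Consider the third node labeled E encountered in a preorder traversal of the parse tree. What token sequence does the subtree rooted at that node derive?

b

[E [T [F b] @ [T [F ( [E [T [F id]]] )]]] <> [E [T [F b]]]]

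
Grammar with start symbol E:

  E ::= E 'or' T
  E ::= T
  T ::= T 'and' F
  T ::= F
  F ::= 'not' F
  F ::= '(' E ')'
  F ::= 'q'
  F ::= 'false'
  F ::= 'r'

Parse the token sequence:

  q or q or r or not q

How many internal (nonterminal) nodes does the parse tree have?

[E [E [E [E [T [F q]]] or [T [F q]]] or [T [F r]]] or [T [F not [F q]]]]

13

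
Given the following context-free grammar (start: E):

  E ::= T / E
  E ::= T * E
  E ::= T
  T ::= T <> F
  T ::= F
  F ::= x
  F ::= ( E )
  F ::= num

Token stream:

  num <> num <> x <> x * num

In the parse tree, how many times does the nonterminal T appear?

[E [T [T [T [T [F num]] <> [F num]] <> [F x]] <> [F x]] * [E [T [F num]]]]

5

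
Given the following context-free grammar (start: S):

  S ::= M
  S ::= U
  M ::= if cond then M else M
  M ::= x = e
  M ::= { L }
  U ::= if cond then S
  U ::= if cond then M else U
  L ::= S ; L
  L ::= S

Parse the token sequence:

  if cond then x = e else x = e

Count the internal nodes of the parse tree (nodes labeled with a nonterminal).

4

[S [M if cond then [M x = e] else [M x = e]]]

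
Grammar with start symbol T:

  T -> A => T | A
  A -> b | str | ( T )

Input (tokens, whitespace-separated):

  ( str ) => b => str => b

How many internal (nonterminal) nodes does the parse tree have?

10

[T [A ( [T [A str]] )] => [T [A b] => [T [A str] => [T [A b]]]]]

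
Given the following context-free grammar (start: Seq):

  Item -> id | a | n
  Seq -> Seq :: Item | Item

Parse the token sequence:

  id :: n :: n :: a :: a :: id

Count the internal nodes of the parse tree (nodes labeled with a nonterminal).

[Seq [Seq [Seq [Seq [Seq [Seq [Item id]] :: [Item n]] :: [Item n]] :: [Item a]] :: [Item a]] :: [Item id]]

12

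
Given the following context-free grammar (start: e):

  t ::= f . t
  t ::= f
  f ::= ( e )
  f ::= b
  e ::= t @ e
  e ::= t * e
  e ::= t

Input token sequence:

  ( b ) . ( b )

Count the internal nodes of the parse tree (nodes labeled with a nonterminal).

11

[e [t [f ( [e [t [f b]]] )] . [t [f ( [e [t [f b]]] )]]]]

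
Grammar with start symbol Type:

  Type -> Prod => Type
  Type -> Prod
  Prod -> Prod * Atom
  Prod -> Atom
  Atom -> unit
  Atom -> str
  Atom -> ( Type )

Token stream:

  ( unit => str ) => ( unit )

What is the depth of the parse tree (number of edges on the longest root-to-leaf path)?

7

[Type [Prod [Atom ( [Type [Prod [Atom unit]] => [Type [Prod [Atom str]]]] )]] => [Type [Prod [Atom ( [Type [Prod [Atom unit]]] )]]]]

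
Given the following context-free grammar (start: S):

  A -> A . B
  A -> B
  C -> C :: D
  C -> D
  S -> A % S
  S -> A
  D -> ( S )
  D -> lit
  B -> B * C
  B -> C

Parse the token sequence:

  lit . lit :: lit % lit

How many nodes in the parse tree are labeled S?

[S [A [A [B [C [D lit]]]] . [B [C [C [D lit]] :: [D lit]]]] % [S [A [B [C [D lit]]]]]]

2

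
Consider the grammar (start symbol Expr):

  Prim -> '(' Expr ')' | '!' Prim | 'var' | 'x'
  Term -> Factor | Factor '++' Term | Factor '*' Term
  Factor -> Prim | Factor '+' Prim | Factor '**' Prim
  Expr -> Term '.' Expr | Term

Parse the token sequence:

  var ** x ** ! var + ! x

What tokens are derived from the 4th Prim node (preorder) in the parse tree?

var

[Expr [Term [Factor [Factor [Factor [Factor [Prim var]] ** [Prim x]] ** [Prim ! [Prim var]]] + [Prim ! [Prim x]]]]]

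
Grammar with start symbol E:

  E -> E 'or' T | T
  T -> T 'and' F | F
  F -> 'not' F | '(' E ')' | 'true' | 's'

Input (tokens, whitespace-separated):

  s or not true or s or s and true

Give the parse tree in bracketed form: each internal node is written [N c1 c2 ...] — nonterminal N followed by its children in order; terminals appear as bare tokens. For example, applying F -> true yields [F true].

E
E or T
E or T or T
E or T or T or T
T or T or T or T
F or T or T or T
s or T or T or T
s or F or T or T
s or not F or T or T
s or not true or T or T
s or not true or F or T
s or not true or s or T
s or not true or s or T and F
s or not true or s or F and F
s or not true or s or s and F
s or not true or s or s and true

[E [E [E [E [T [F s]]] or [T [F not [F true]]]] or [T [F s]]] or [T [T [F s]] and [F true]]]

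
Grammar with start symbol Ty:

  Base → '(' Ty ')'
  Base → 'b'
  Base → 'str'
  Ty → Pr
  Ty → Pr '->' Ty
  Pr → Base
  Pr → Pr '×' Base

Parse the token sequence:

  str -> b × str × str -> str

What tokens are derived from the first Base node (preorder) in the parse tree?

str

[Ty [Pr [Base str]] -> [Ty [Pr [Pr [Pr [Base b]] × [Base str]] × [Base str]] -> [Ty [Pr [Base str]]]]]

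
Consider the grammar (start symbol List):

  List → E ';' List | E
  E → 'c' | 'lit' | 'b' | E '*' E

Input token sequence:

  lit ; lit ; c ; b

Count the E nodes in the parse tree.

4

[List [E lit] ; [List [E lit] ; [List [E c] ; [List [E b]]]]]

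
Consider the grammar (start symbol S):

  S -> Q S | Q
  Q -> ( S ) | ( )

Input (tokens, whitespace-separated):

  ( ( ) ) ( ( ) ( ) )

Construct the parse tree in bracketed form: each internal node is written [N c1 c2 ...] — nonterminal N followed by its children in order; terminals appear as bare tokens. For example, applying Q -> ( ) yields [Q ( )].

[S [Q ( [S [Q ( )]] )] [S [Q ( [S [Q ( )] [S [Q ( )]]] )]]]

S
Q S
( S ) S
( Q ) S
( ( ) ) S
( ( ) ) Q
( ( ) ) ( S )
( ( ) ) ( Q S )
( ( ) ) ( ( ) S )
( ( ) ) ( ( ) Q )
( ( ) ) ( ( ) ( ) )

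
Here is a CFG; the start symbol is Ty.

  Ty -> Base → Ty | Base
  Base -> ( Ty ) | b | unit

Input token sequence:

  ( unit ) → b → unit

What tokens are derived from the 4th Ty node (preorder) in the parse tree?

[Ty [Base ( [Ty [Base unit]] )] → [Ty [Base b] → [Ty [Base unit]]]]

unit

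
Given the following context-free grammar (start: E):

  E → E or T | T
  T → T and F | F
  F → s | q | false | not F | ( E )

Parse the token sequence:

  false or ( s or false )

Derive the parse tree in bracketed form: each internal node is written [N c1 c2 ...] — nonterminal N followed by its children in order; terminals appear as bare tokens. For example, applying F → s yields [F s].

[E [E [T [F false]]] or [T [F ( [E [E [T [F s]]] or [T [F false]]] )]]]

E
E or T
T or T
F or T
false or T
false or F
false or ( E )
false or ( E or T )
false or ( T or T )
false or ( F or T )
false or ( s or T )
false or ( s or F )
false or ( s or false )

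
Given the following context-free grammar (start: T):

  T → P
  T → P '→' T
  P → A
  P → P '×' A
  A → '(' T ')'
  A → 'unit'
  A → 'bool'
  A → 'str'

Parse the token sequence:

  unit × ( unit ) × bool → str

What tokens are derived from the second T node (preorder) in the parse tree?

[T [P [P [P [A unit]] × [A ( [T [P [A unit]]] )]] × [A bool]] → [T [P [A str]]]]

unit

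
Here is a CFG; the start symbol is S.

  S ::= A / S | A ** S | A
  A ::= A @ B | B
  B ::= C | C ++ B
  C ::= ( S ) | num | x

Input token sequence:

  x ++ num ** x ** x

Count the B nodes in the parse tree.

4

[S [A [B [C x] ++ [B [C num]]]] ** [S [A [B [C x]]] ** [S [A [B [C x]]]]]]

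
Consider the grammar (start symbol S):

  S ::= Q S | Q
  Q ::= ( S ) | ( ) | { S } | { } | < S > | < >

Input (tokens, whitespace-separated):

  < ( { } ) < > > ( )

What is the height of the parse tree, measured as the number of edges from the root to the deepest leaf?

6

[S [Q < [S [Q ( [S [Q { }]] )] [S [Q < >]]] >] [S [Q ( )]]]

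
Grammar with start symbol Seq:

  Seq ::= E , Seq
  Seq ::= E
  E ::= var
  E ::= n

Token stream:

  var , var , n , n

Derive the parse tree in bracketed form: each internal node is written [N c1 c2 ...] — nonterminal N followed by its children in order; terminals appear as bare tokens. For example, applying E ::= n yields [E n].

Seq
E , Seq
var , Seq
var , E , Seq
var , var , Seq
var , var , E , Seq
var , var , n , Seq
var , var , n , E
var , var , n , n

[Seq [E var] , [Seq [E var] , [Seq [E n] , [Seq [E n]]]]]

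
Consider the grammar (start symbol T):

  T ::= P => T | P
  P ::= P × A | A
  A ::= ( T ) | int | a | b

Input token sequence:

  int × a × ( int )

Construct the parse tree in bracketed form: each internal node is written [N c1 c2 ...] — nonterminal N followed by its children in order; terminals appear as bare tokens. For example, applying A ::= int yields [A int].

T
P
P × A
P × A × A
A × A × A
int × A × A
int × a × A
int × a × ( T )
int × a × ( P )
int × a × ( A )
int × a × ( int )

[T [P [P [P [A int]] × [A a]] × [A ( [T [P [A int]]] )]]]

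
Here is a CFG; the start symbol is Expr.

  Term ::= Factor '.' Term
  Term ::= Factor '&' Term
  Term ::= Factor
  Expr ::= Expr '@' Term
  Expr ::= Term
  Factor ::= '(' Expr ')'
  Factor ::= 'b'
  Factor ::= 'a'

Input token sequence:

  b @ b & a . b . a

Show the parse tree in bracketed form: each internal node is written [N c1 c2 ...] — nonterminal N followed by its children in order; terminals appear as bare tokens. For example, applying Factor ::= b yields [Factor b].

Expr
Expr @ Term
Term @ Term
Factor @ Term
b @ Term
b @ Factor & Term
b @ b & Term
b @ b & Factor . Term
b @ b & a . Term
b @ b & a . Factor . Term
b @ b & a . b . Term
b @ b & a . b . Factor
b @ b & a . b . a

[Expr [Expr [Term [Factor b]]] @ [Term [Factor b] & [Term [Factor a] . [Term [Factor b] . [Term [Factor a]]]]]]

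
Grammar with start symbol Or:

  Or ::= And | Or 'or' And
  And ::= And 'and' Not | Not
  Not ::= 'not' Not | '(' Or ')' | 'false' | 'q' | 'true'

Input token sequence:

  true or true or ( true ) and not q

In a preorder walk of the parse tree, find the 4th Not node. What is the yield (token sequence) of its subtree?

true

[Or [Or [Or [And [Not true]]] or [And [Not true]]] or [And [And [Not ( [Or [And [Not true]]] )]] and [Not not [Not q]]]]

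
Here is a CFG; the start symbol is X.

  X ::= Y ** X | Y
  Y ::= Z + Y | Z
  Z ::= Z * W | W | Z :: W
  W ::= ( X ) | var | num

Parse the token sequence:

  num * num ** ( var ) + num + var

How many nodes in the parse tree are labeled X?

3

[X [Y [Z [Z [W num]] * [W num]]] ** [X [Y [Z [W ( [X [Y [Z [W var]]]] )]] + [Y [Z [W num]] + [Y [Z [W var]]]]]]]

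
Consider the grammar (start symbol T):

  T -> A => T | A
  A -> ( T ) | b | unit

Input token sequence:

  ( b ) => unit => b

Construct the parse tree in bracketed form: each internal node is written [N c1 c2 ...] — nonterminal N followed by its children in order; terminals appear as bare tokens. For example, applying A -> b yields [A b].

T
A => T
( T ) => T
( A ) => T
( b ) => T
( b ) => A => T
( b ) => unit => T
( b ) => unit => A
( b ) => unit => b

[T [A ( [T [A b]] )] => [T [A unit] => [T [A b]]]]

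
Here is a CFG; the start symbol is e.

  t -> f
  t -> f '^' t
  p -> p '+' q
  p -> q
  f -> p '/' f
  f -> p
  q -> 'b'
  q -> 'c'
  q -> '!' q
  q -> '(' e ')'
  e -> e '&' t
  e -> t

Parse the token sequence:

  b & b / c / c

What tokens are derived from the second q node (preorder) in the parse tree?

[e [e [t [f [p [q b]]]]] & [t [f [p [q b]] / [f [p [q c]] / [f [p [q c]]]]]]]

b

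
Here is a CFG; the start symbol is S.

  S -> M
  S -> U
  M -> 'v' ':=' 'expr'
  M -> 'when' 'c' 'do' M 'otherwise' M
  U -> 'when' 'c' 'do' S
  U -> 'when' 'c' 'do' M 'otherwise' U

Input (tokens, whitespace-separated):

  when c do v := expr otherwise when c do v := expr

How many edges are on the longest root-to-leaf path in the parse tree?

[S [U when c do [M v := expr] otherwise [U when c do [S [M v := expr]]]]]

5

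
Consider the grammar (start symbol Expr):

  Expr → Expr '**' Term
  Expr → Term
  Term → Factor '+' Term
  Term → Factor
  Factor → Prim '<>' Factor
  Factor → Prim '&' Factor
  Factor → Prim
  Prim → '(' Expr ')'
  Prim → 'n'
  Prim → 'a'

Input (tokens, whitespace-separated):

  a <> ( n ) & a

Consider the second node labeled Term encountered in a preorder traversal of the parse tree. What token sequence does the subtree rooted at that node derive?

[Expr [Term [Factor [Prim a] <> [Factor [Prim ( [Expr [Term [Factor [Prim n]]]] )] & [Factor [Prim a]]]]]]

n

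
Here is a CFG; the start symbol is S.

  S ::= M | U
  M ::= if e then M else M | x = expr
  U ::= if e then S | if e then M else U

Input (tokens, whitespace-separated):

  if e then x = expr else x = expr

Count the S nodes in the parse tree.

[S [M if e then [M x = expr] else [M x = expr]]]

1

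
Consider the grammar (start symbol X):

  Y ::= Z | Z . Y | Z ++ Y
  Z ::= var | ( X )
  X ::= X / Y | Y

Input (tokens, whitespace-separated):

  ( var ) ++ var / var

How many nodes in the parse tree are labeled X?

3

[X [X [Y [Z ( [X [Y [Z var]]] )] ++ [Y [Z var]]]] / [Y [Z var]]]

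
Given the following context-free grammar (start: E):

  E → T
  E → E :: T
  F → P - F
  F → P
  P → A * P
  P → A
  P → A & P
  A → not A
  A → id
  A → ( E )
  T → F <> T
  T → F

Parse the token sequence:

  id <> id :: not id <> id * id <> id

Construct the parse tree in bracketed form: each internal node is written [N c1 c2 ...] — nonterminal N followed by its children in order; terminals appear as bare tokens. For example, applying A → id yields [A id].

[E [E [T [F [P [A id]]] <> [T [F [P [A id]]]]]] :: [T [F [P [A not [A id]]]] <> [T [F [P [A id] * [P [A id]]]] <> [T [F [P [A id]]]]]]]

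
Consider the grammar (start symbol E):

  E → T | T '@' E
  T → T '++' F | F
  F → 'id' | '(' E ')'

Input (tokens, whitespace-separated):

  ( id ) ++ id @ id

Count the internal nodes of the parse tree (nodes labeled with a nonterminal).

[E [T [T [F ( [E [T [F id]]] )]] ++ [F id]] @ [E [T [F id]]]]

11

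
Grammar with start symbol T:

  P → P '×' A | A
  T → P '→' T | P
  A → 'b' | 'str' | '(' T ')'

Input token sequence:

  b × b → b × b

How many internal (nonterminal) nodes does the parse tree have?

10

[T [P [P [A b]] × [A b]] → [T [P [P [A b]] × [A b]]]]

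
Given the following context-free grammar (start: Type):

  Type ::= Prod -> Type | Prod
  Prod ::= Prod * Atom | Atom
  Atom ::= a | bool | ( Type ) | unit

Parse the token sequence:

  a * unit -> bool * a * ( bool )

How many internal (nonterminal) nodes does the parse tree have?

[Type [Prod [Prod [Atom a]] * [Atom unit]] -> [Type [Prod [Prod [Prod [Atom bool]] * [Atom a]] * [Atom ( [Type [Prod [Atom bool]]] )]]]]

15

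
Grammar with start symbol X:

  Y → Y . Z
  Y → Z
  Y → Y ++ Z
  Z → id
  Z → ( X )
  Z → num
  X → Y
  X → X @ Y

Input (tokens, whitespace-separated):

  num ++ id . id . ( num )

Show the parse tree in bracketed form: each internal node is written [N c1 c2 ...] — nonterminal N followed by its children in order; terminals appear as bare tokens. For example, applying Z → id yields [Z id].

X
Y
Y . Z
Y . Z . Z
Y ++ Z . Z . Z
Z ++ Z . Z . Z
num ++ Z . Z . Z
num ++ id . Z . Z
num ++ id . id . Z
num ++ id . id . ( X )
num ++ id . id . ( Y )
num ++ id . id . ( Z )
num ++ id . id . ( num )

[X [Y [Y [Y [Y [Z num]] ++ [Z id]] . [Z id]] . [Z ( [X [Y [Z num]]] )]]]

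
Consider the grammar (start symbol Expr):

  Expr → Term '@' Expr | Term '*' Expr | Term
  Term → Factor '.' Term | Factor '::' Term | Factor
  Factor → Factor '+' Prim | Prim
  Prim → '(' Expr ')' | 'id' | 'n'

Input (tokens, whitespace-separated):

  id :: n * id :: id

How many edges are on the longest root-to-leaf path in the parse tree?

[Expr [Term [Factor [Prim id]] :: [Term [Factor [Prim n]]]] * [Expr [Term [Factor [Prim id]] :: [Term [Factor [Prim id]]]]]]

6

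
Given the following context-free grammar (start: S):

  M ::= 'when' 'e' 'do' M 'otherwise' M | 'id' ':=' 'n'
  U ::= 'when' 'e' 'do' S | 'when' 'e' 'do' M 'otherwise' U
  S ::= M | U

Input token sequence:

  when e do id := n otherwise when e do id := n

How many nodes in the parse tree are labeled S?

2

[S [U when e do [M id := n] otherwise [U when e do [S [M id := n]]]]]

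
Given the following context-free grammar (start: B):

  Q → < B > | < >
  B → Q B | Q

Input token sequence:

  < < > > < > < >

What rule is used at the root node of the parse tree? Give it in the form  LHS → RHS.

[B [Q < [B [Q < >]] >] [B [Q < >] [B [Q < >]]]]

B → Q B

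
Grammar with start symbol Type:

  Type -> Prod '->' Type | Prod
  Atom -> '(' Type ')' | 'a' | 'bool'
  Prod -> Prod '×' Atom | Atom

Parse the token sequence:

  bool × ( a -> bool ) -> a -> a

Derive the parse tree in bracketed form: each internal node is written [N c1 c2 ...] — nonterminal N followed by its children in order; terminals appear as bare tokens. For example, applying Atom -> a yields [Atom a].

[Type [Prod [Prod [Atom bool]] × [Atom ( [Type [Prod [Atom a]] -> [Type [Prod [Atom bool]]]] )]] -> [Type [Prod [Atom a]] -> [Type [Prod [Atom a]]]]]

Type
Prod -> Type
Prod × Atom -> Type
Atom × Atom -> Type
bool × Atom -> Type
bool × ( Type ) -> Type
bool × ( Prod -> Type ) -> Type
bool × ( Atom -> Type ) -> Type
bool × ( a -> Type ) -> Type
bool × ( a -> Prod ) -> Type
bool × ( a -> Atom ) -> Type
bool × ( a -> bool ) -> Type
bool × ( a -> bool ) -> Prod -> Type
bool × ( a -> bool ) -> Atom -> Type
bool × ( a -> bool ) -> a -> Type
bool × ( a -> bool ) -> a -> Prod
bool × ( a -> bool ) -> a -> Atom
bool × ( a -> bool ) -> a -> a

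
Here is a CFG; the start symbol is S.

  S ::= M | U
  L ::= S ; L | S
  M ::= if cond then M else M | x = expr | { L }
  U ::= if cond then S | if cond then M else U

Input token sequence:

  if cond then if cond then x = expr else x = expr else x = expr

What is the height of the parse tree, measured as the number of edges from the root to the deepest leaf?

4

[S [M if cond then [M if cond then [M x = expr] else [M x = expr]] else [M x = expr]]]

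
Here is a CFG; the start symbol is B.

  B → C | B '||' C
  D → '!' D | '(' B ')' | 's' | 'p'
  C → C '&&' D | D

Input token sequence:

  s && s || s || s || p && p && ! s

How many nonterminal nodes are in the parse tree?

[B [B [B [B [C [C [D s]] && [D s]]] || [C [D s]]] || [C [D s]]] || [C [C [C [D p]] && [D p]] && [D ! [D s]]]]

19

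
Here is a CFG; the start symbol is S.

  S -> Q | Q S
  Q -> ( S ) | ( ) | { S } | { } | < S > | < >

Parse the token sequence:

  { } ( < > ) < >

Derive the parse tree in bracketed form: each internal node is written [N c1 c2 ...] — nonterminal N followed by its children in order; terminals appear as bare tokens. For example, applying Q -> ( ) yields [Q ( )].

[S [Q { }] [S [Q ( [S [Q < >]] )] [S [Q < >]]]]

S
Q S
{ } S
{ } Q S
{ } ( S ) S
{ } ( Q ) S
{ } ( < > ) S
{ } ( < > ) Q
{ } ( < > ) < >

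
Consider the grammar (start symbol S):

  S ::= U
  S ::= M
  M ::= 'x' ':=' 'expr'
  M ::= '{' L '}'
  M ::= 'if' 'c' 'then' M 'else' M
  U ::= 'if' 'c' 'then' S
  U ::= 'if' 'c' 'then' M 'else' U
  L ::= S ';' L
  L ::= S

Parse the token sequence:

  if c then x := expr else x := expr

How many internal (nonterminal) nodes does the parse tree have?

[S [M if c then [M x := expr] else [M x := expr]]]

4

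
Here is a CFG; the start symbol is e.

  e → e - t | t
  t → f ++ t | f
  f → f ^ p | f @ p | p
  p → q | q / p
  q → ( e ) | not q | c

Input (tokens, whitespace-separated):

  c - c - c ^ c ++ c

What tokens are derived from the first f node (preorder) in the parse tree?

[e [e [e [t [f [p [q c]]]]] - [t [f [p [q c]]]]] - [t [f [f [p [q c]]] ^ [p [q c]]] ++ [t [f [p [q c]]]]]]

c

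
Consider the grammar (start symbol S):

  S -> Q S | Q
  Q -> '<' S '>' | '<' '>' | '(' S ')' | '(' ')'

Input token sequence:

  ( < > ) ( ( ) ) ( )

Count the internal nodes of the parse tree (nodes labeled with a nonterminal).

10

[S [Q ( [S [Q < >]] )] [S [Q ( [S [Q ( )]] )] [S [Q ( )]]]]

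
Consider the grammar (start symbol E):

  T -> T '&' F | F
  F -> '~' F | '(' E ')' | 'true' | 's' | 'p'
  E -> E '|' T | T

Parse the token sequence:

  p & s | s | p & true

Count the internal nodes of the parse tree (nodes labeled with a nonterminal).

13

[E [E [E [T [T [F p]] & [F s]]] | [T [F s]]] | [T [T [F p]] & [F true]]]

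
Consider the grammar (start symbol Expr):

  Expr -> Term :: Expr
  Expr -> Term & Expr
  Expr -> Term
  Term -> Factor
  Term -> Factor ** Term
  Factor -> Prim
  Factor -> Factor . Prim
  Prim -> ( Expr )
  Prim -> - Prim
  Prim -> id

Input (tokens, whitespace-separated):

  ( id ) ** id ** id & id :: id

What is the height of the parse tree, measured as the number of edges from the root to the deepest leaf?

8

[Expr [Term [Factor [Prim ( [Expr [Term [Factor [Prim id]]]] )]] ** [Term [Factor [Prim id]] ** [Term [Factor [Prim id]]]]] & [Expr [Term [Factor [Prim id]]] :: [Expr [Term [Factor [Prim id]]]]]]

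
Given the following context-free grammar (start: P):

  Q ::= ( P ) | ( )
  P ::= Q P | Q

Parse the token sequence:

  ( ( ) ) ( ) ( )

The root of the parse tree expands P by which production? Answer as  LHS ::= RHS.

[P [Q ( [P [Q ( )]] )] [P [Q ( )] [P [Q ( )]]]]

P ::= Q P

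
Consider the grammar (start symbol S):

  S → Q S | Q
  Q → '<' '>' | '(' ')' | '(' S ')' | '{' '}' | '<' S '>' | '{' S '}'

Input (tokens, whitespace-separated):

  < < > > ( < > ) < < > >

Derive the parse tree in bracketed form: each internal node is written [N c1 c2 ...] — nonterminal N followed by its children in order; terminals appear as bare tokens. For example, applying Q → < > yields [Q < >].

[S [Q < [S [Q < >]] >] [S [Q ( [S [Q < >]] )] [S [Q < [S [Q < >]] >]]]]

S
Q S
< S > S
< Q > S
< < > > S
< < > > Q S
< < > > ( S ) S
< < > > ( Q ) S
< < > > ( < > ) S
< < > > ( < > ) Q
< < > > ( < > ) < S >
< < > > ( < > ) < Q >
< < > > ( < > ) < < > >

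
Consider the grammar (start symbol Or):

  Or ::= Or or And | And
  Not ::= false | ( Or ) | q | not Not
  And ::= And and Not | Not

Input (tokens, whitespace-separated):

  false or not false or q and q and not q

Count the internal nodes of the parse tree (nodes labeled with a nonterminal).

15

[Or [Or [Or [And [Not false]]] or [And [Not not [Not false]]]] or [And [And [And [Not q]] and [Not q]] and [Not not [Not q]]]]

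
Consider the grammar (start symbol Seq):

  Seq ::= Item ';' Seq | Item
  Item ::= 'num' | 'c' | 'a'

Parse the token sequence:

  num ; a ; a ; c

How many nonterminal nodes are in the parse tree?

[Seq [Item num] ; [Seq [Item a] ; [Seq [Item a] ; [Seq [Item c]]]]]

8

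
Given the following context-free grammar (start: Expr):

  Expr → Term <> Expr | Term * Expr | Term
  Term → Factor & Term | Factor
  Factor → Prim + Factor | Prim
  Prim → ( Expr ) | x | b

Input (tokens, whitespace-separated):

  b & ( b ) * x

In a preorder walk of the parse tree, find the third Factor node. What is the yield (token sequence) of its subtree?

[Expr [Term [Factor [Prim b]] & [Term [Factor [Prim ( [Expr [Term [Factor [Prim b]]]] )]]]] * [Expr [Term [Factor [Prim x]]]]]

b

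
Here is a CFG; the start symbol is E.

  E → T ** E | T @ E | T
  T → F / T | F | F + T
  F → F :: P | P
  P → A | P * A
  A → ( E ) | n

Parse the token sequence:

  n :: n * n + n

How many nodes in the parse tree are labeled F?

3

[E [T [F [F [P [A n]]] :: [P [P [A n]] * [A n]]] + [T [F [P [A n]]]]]]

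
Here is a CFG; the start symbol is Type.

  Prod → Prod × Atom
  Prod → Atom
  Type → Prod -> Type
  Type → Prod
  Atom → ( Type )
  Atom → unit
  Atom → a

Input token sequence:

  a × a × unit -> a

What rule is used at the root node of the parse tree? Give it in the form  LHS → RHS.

Type → Prod -> Type

[Type [Prod [Prod [Prod [Atom a]] × [Atom a]] × [Atom unit]] -> [Type [Prod [Atom a]]]]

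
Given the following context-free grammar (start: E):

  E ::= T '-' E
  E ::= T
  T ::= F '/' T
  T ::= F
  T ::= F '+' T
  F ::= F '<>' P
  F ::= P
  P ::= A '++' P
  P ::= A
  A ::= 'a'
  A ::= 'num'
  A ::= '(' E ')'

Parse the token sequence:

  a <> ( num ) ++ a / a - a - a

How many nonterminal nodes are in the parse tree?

29

[E [T [F [F [P [A a]]] <> [P [A ( [E [T [F [P [A num]]]]] )] ++ [P [A a]]]] / [T [F [P [A a]]]]] - [E [T [F [P [A a]]]] - [E [T [F [P [A a]]]]]]]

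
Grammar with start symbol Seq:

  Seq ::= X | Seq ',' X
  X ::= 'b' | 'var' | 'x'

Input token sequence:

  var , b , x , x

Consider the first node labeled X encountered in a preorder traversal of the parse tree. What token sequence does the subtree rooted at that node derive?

var

[Seq [Seq [Seq [Seq [X var]] , [X b]] , [X x]] , [X x]]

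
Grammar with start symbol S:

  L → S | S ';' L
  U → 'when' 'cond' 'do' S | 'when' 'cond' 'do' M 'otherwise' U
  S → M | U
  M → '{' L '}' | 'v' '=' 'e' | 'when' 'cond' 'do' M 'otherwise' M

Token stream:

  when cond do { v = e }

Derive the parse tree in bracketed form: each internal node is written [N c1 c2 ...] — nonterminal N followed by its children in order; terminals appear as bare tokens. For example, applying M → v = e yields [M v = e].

[S [U when cond do [S [M { [L [S [M v = e]]] }]]]]

S
U
when cond do S
when cond do M
when cond do { L }
when cond do { S }
when cond do { M }
when cond do { v = e }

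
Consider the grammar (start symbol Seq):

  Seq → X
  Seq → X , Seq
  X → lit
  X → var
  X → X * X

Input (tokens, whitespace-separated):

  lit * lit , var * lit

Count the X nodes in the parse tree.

[Seq [X [X lit] * [X lit]] , [Seq [X [X var] * [X lit]]]]

6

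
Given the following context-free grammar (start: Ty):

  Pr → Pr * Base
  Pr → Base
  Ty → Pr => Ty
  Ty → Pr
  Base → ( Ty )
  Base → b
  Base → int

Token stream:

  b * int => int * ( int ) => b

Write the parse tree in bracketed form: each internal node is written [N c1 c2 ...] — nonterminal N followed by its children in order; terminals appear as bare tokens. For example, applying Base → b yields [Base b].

Ty
Pr => Ty
Pr * Base => Ty
Base * Base => Ty
b * Base => Ty
b * int => Ty
b * int => Pr => Ty
b * int => Pr * Base => Ty
b * int => Base * Base => Ty
b * int => int * Base => Ty
b * int => int * ( Ty ) => Ty
b * int => int * ( Pr ) => Ty
b * int => int * ( Base ) => Ty
b * int => int * ( int ) => Ty
b * int => int * ( int ) => Pr
b * int => int * ( int ) => Base
b * int => int * ( int ) => b

[Ty [Pr [Pr [Base b]] * [Base int]] => [Ty [Pr [Pr [Base int]] * [Base ( [Ty [Pr [Base int]]] )]] => [Ty [Pr [Base b]]]]]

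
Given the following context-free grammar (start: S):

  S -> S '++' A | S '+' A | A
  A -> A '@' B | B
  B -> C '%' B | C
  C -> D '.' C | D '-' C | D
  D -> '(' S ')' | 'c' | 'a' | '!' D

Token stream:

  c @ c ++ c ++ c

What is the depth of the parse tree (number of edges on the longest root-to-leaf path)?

[S [S [S [A [A [B [C [D c]]]] @ [B [C [D c]]]]] ++ [A [B [C [D c]]]]] ++ [A [B [C [D c]]]]]

8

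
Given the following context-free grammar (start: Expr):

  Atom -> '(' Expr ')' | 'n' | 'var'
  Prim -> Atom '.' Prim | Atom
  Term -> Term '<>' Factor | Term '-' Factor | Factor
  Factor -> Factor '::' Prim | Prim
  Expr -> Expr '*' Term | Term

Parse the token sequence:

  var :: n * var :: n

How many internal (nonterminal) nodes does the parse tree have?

[Expr [Expr [Term [Factor [Factor [Prim [Atom var]]] :: [Prim [Atom n]]]]] * [Term [Factor [Factor [Prim [Atom var]]] :: [Prim [Atom n]]]]]

16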